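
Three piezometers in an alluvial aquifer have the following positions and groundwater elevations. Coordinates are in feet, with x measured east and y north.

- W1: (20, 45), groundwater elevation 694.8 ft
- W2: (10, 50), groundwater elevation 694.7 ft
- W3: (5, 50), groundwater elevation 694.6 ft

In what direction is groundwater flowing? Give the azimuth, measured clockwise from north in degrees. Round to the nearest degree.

225°

Taking W1 as reference: W2−W1 = (-10, 5, -0.1); W3−W1 = (-15, 5, -0.2).
Determinant of the coordinate differences = (-10)·5 − (-15)·5 = 25.
∂h/∂x = [(-0.1)·5 − (-0.2)·5] / 25 = +0.02000
∂h/∂y = [(-10)·(-0.2) − (-15)·(-0.1)] / 25 = +0.02000
Flow direction (−∇h) has components (-0.02000 E, -0.02000 N).
Azimuth = atan2(E, N) = atan2(-0.02000, -0.02000) = 225.0° ≈ 225°.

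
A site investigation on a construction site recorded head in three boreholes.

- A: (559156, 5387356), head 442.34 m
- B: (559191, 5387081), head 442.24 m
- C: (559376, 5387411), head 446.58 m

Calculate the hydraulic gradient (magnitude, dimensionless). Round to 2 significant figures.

With h = a·x + b·y + c and A as origin, the differences give:
  35·a + (-275)·b = -0.10
  220·a + 55·b = +4.24
Eliminate b (×55 and ×(-275), subtract): 62425·a = 1160.500 → a = ∂h/∂x = +0.01859
Back-substitute: b = ∂h/∂y = +0.002730.
|∇h| = √(0.01859² + 0.002730²) = 0.01879

0.019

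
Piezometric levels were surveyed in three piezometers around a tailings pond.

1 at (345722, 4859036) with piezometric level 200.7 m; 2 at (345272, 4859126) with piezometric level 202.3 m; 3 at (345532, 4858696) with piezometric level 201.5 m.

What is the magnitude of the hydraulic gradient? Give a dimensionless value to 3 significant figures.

With h = a·x + b·y + c and 1 as origin, the differences give:
  (-450)·a + 90·b = +1.6
  (-190)·a + (-340)·b = +0.8
Eliminate b (×(-340) and ×90, subtract): 170100·a = -616.00 → a = ∂h/∂x = -0.003621
Back-substitute: b = ∂h/∂y = -0.0003292.
|∇h| = √(-0.003621² + -0.0003292²) = 0.003636

0.00364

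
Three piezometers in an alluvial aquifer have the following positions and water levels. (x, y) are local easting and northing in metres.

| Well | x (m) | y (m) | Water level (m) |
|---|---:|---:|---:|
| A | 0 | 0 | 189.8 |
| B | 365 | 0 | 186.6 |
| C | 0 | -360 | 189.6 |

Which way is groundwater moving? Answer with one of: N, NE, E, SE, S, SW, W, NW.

∂h/∂x = (186.6 − 189.8) / (365 − 0) = -0.008767
∂h/∂y = (189.6 − 189.8) / (-360 − 0) = +0.0005556
Flow = −∇h = (+0.008767 east, -0.0005556 north), which points east.

E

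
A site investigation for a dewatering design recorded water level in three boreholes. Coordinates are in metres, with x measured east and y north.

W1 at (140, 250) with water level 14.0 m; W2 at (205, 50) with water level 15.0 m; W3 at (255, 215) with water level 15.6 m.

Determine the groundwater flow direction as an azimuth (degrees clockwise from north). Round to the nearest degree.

272°

Differences from W1: to W2 (Δx, Δy, Δh) = (65, -200, +1.0); to W3 = (115, -35, +1.6).
Solve a·Δx + b·Δy = Δh: det = 65·(-35) − 115·(-200) = 20725.
∂h/∂x = [(+1.0)·(-35) − (+1.6)·(-200)] / 20725 = +0.01375
∂h/∂y = [65·(+1.6) − 115·(+1.0)] / 20725 = -0.0005308
Flow direction (−∇h) has components (-0.01375 E, +0.0005308 N).
Azimuth = atan2(E, N) = atan2(-0.01375, +0.0005308) = 272.2° ≈ 272°.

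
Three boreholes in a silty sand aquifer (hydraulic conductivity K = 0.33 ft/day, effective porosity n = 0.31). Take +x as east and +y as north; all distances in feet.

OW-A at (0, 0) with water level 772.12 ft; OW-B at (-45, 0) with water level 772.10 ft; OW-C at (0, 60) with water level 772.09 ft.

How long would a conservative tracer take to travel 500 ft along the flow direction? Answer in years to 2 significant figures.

1900 years

∂h/∂x = (772.10 − 772.12) / (-45 − 0) = +0.0004444
∂h/∂y = (772.09 − 772.12) / (60 − 0) = -0.0005000
|∇h| = √(0.0004444² + -0.0005000²) = 0.0006689
Seepage velocity v = K·i/n = 0.33 × 0.0006689 / 0.31 = 0.0007121 ft/day.
t = 500 / 0.0007121 = 7.021e+05 days = 1.92e+03 years.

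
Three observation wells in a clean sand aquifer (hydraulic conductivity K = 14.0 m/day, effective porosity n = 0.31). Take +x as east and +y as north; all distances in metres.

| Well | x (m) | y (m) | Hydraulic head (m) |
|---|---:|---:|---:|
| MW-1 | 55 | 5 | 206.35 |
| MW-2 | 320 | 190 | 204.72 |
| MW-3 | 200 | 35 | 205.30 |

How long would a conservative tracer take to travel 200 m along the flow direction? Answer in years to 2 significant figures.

1.5 years

Differences from MW-1: to MW-2 (Δx, Δy, Δh) = (265, 185, -1.63); to MW-3 = (145, 30, -1.05).
Determinant of the coordinate differences = 265·30 − 145·185 = -18875.
∂h/∂x = [(-1.63)·30 − (-1.05)·185] / -18875 = -0.007701
∂h/∂y = [265·(-1.05) − 145·(-1.63)] / -18875 = +0.002220
|∇h| = √(-0.007701² + 0.002220²) = 0.008015
Seepage velocity v = K·i/n = 14.0 × 0.008015 / 0.31 = 0.362 m/day.
t = 200 / 0.362 = 552.5 days = 1.51 years.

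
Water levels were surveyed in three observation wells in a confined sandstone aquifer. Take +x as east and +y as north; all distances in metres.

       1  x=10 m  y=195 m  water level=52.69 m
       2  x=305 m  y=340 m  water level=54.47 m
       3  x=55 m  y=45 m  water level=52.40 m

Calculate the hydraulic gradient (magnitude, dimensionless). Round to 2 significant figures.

Taking 1 as reference: 2−1 = (295, 145, +1.78); 3−1 = (45, -150, -0.29).
Solve a·Δx + b·Δy = Δh: det = 295·(-150) − 45·145 = -50775.
∂h/∂x = [(+1.78)·(-150) − (-0.29)·145] / -50775 = +0.004430
∂h/∂y = [295·(-0.29) − 45·(+1.78)] / -50775 = +0.003262
|∇h| = √(0.004430² + 0.003262²) = 0.005501

0.0055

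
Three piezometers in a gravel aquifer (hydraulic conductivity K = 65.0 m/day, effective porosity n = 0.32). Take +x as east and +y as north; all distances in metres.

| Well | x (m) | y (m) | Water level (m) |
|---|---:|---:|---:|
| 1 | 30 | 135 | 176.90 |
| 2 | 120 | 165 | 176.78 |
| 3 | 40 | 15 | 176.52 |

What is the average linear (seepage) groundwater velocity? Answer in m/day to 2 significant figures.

0.77 m/day

With h = a·x + b·y + c and 1 as origin, the differences give:
  90·a + 30·b = -0.12
  10·a + (-120)·b = -0.38
Eliminate b (×(-120) and ×30, subtract): -11100·a = 25.800 → a = ∂h/∂x = -0.002324
Back-substitute: b = ∂h/∂y = +0.002973.
|∇h| = √(-0.002324² + 0.002973²) = 0.003774
Seepage velocity v = K·i/n = 65.0 × 0.003774 / 0.32 = 0.7666 m/day.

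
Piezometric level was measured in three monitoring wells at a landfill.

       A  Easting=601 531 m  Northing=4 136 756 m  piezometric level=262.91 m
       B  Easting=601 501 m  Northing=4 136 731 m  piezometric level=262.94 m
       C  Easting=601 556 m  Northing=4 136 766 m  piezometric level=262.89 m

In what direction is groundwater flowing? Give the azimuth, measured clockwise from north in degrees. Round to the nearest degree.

With h = a·x + b·y + c and A as origin, the differences give:
  (-30)·a + (-25)·b = +0.03
  25·a + 10·b = -0.02
Eliminate b (×10 and ×(-25), subtract): 325·a = -0.200 → a = ∂h/∂x = -0.0006154
Back-substitute: b = ∂h/∂y = -0.0004615.
Flow direction (−∇h) has components (+0.0006154 E, +0.0004615 N).
Azimuth = atan2(E, N) = atan2(+0.0006154, +0.0004615) = 53.1° ≈ 053°.

053°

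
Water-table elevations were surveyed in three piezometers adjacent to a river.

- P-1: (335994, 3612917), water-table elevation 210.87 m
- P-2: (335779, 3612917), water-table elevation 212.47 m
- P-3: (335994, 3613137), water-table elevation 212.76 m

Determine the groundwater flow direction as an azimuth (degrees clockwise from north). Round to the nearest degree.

∂h/∂x = (212.47 − 210.87) / (335779 − 335994) = -0.007442
∂h/∂y = (212.76 − 210.87) / (3613137 − 3612917) = +0.008591
Flow direction (−∇h) has components (+0.007442 E, -0.008591 N).
Azimuth = atan2(E, N) = atan2(+0.007442, -0.008591) = 139.1° ≈ 139°.

139°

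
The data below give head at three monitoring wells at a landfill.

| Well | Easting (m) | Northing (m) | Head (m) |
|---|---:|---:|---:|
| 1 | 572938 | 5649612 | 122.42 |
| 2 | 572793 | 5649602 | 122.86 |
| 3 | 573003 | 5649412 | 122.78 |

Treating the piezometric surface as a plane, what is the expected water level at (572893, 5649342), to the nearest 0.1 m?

123.3 m

Taking 1 as reference: 2−1 = (-145, -10, +0.44); 3−1 = (65, -200, +0.36).
Solve a·Δx + b·Δy = Δh: det = (-145)·(-200) − 65·(-10) = 29650.
∂h/∂x = [(+0.44)·(-200) − (+0.36)·(-10)] / 29650 = -0.002847
∂h/∂y = [(-145)·(+0.36) − 65·(+0.44)] / 29650 = -0.002725
h(572893, 5649342) = 122.42 + (-0.002847)·(-45) + (-0.002725)·(-270) = 122.42 +0.128 +0.736 = 123.284 m.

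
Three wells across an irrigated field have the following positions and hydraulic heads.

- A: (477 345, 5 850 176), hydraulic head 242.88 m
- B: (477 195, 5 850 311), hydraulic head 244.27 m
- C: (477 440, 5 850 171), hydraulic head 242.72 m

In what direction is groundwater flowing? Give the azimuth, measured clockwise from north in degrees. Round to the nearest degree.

172°

Differences from A: to B (Δx, Δy, Δh) = (-150, 135, +1.39); to C = (95, -5, -0.16).
Determinant of the coordinate differences = (-150)·(-5) − 95·135 = -12075.
∂h/∂x = [(+1.39)·(-5) − (-0.16)·135] / -12075 = -0.001213
∂h/∂y = [(-150)·(-0.16) − 95·(+1.39)] / -12075 = +0.008948
Flow direction (−∇h) has components (+0.001213 E, -0.008948 N).
Azimuth = atan2(E, N) = atan2(+0.001213, -0.008948) = 172.3° ≈ 172°.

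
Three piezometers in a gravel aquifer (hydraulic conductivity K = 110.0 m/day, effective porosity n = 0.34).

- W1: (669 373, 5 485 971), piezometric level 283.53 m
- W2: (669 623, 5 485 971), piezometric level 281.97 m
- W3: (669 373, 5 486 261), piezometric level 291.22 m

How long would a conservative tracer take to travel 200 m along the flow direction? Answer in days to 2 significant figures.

∂h/∂x = (281.97 − 283.53) / (669623 − 669373) = -0.006240
∂h/∂y = (291.22 − 283.53) / (5486261 − 5485971) = +0.02652
|∇h| = √(-0.006240² + 0.02652²) = 0.02724
Seepage velocity v = K·i/n = 110.0 × 0.02724 / 0.34 = 8.813 m/day.
t = 200 / 8.813 = 22.69 days.

23 days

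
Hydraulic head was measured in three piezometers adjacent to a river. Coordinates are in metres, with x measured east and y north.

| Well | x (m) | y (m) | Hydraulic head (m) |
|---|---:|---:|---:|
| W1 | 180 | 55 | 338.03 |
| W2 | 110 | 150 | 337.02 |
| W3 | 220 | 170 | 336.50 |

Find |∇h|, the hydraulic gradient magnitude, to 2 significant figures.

With h = a·x + b·y + c and W1 as origin, the differences give:
  (-70)·a + 95·b = -1.01
  40·a + 115·b = -1.53
Eliminate b (×115 and ×95, subtract): -11850·a = 29.200 → a = ∂h/∂x = -0.002464
Back-substitute: b = ∂h/∂y = -0.01245.
|∇h| = √(-0.002464² + -0.01245²) = 0.01269

0.013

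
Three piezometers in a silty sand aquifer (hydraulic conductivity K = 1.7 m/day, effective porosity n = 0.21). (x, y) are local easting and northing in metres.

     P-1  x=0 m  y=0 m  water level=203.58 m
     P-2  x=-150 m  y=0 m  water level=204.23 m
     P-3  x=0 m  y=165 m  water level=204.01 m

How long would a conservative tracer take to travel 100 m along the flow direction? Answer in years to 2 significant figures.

6.7 years

∂h/∂x = (204.23 − 203.58) / (-150 − 0) = -0.004333
∂h/∂y = (204.01 − 203.58) / (165 − 0) = +0.002606
|∇h| = √(-0.004333² + 0.002606²) = 0.005056
Seepage velocity v = K·i/n = 1.7 × 0.005056 / 0.21 = 0.04093 m/day.
t = 100 / 0.04093 = 2443 days = 6.69 years.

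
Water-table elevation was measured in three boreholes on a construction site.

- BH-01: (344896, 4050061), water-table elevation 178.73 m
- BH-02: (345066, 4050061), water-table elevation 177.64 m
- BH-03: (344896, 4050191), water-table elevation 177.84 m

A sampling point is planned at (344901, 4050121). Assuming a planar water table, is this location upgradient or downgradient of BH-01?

∂h/∂x = (177.64 − 178.73) / (345066 − 344896) = -0.006412
∂h/∂y = (177.84 − 178.73) / (4050191 − 4050061) = -0.006846
Head at (344901, 4050121) = 178.73 + (-0.006412)·(5) + (-0.006846)·(60) = 178.29 m.
That is lower than the 178.73 m at BH-01, so the point is downgradient.

downgradient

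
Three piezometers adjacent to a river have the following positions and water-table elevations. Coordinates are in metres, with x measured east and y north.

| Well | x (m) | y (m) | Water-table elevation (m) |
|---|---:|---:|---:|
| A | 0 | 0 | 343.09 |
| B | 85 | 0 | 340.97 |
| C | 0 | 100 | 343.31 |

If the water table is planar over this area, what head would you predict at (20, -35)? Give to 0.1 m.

342.5 m

∂h/∂x = (340.97 − 343.09) / (85 − 0) = -0.02494
∂h/∂y = (343.31 − 343.09) / (100 − 0) = +0.002200
h(20, -35) = 343.09 + (-0.02494)·(20) + (+0.002200)·(-35) = 343.09 -0.499 -0.077 = 342.514 m.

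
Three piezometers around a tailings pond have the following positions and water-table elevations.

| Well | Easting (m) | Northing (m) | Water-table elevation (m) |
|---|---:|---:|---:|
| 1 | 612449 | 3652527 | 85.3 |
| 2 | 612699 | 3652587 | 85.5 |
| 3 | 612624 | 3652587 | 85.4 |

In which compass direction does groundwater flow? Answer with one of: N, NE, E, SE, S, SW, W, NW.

Three-point gradient (reference 1): Δ to 2 = (250, 60, +0.2), Δ to 3 = (175, 60, +0.1).
∂h/∂x = +0.001333, ∂h/∂y = -0.002222 (det = 4500).
Flow = −∇h = (-0.001333 east, +0.002222 north), which points northwest.

NW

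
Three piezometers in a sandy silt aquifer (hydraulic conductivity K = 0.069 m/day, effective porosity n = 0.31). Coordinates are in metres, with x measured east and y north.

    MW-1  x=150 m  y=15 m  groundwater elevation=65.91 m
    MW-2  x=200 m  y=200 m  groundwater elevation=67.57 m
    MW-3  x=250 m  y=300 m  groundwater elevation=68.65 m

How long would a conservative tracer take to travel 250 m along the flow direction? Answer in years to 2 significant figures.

Three-point gradient (reference MW-1): Δ to MW-2 = (50, 185, +1.66), Δ to MW-3 = (100, 285, +2.74).
∂h/∂x = +0.007953, ∂h/∂y = +0.006824 (det = -4250).
|∇h| = √(0.007953² + 0.006824²) = 0.01048
Seepage velocity v = K·i/n = 0.069 × 0.01048 / 0.31 = 0.002333 m/day.
t = 250 / 0.002333 = 1.072e+05 days = 293 years.

290 years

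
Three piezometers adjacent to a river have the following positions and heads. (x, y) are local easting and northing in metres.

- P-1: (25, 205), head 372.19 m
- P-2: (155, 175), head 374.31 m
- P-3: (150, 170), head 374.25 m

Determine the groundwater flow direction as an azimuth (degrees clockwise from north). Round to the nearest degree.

Taking P-1 as reference: P-2−P-1 = (130, -30, +2.12); P-3−P-1 = (125, -35, +2.06).
Solve a·Δx + b·Δy = Δh: det = 130·(-35) − 125·(-30) = -800.
∂h/∂x = [(+2.12)·(-35) − (+2.06)·(-30)] / -800 = +0.01550
∂h/∂y = [130·(+2.06) − 125·(+2.12)] / -800 = -0.003500
Flow direction (−∇h) has components (-0.01550 E, +0.003500 N).
Azimuth = atan2(E, N) = atan2(-0.01550, +0.003500) = 282.7° ≈ 283°.

283°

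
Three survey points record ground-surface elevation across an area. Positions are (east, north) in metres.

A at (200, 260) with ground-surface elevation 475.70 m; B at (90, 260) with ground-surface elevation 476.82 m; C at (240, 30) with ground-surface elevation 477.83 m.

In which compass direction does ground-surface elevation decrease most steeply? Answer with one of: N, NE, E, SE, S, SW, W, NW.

With z = a·x + b·y + c and A as origin, the differences give:
  (-110)·a + 0·b = +1.12
  40·a + (-230)·b = +2.13
Eliminate b (×(-230) and ×0, subtract): 25300·a = -257.600 → a = ∂z/∂x = -0.01018
Back-substitute: b = ∂z/∂y = -0.01103.
Steepest decrease is along −∇f = (+0.01018 E, +0.01103 N) → northeast.

NE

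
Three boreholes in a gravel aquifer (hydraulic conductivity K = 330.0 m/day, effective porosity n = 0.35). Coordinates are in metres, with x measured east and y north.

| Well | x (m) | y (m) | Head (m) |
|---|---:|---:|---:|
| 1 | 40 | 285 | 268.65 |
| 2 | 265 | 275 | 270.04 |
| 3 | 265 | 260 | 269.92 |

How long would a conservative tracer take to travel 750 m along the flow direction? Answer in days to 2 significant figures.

77 days

With h = a·x + b·y + c and 1 as origin, the differences give:
  225·a + (-10)·b = +1.39
  225·a + (-25)·b = +1.27
Eliminate b (×(-25) and ×(-10), subtract): -3375·a = -22.050 → a = ∂h/∂x = +0.006533
Back-substitute: b = ∂h/∂y = +0.008000.
|∇h| = √(0.006533² + 0.008000²) = 0.01033
Seepage velocity v = K·i/n = 330.0 × 0.01033 / 0.35 = 9.74 m/day.
t = 750 / 9.74 = 77 days.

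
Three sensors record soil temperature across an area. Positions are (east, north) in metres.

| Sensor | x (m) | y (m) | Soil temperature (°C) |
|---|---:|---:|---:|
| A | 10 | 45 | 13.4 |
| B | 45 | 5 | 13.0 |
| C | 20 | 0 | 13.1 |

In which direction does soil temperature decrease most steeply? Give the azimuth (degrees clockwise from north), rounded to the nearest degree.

137°

Taking A as reference: B−A = (35, -40, -0.4); C−A = (10, -45, -0.3).
Solve a·Δx + b·Δy = ΔT: det = 35·(-45) − 10·(-40) = -1175.
∂T/∂x = [(-0.4)·(-45) − (-0.3)·(-40)] / -1175 = -0.005106
∂T/∂y = [35·(-0.3) − 10·(-0.4)] / -1175 = +0.005532
Steepest decrease is along −∇f: components (+0.005106 E, -0.005532 N).
Azimuth = atan2(+0.005106, -0.005532) = 137.3° ≈ 137°.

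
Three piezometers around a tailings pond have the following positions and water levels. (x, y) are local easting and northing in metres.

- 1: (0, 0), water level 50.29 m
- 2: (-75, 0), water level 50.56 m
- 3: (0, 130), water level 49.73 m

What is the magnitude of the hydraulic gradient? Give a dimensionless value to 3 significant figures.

0.00561

∂h/∂x = (50.56 − 50.29) / (-75 − 0) = -0.003600
∂h/∂y = (49.73 − 50.29) / (130 − 0) = -0.004308
|∇h| = √(-0.003600² + -0.004308²) = 0.005614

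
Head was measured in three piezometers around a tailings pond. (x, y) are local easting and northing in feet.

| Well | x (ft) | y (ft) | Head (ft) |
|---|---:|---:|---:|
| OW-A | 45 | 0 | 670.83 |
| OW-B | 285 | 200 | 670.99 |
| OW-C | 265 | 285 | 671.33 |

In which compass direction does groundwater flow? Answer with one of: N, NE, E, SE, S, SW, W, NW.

SE

Taking OW-A as reference: OW-B−OW-A = (240, 200, +0.16); OW-C−OW-A = (220, 285, +0.50).
Determinant of the coordinate differences = 240·285 − 220·200 = 24400.
∂h/∂x = [(+0.16)·285 − (+0.50)·200] / 24400 = -0.002230
∂h/∂y = [240·(+0.50) − 220·(+0.16)] / 24400 = +0.003475
Flow = −∇h = (+0.002230 east, -0.003475 north), which points southeast.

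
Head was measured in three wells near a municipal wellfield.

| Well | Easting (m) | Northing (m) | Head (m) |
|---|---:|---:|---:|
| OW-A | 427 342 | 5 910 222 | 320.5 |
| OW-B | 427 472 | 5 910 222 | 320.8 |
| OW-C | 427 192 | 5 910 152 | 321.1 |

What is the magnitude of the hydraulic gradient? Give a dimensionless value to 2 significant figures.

Taking OW-A as reference: OW-B−OW-A = (130, 0, +0.3); OW-C−OW-A = (-150, -70, +0.6).
Determinant of the coordinate differences = 130·(-70) − (-150)·0 = -9100.
∂h/∂x = [(+0.3)·(-70) − (+0.6)·0] / -9100 = +0.002308
∂h/∂y = [130·(+0.6) − (-150)·(+0.3)] / -9100 = -0.01352
|∇h| = √(0.002308² + -0.01352²) = 0.01372

0.014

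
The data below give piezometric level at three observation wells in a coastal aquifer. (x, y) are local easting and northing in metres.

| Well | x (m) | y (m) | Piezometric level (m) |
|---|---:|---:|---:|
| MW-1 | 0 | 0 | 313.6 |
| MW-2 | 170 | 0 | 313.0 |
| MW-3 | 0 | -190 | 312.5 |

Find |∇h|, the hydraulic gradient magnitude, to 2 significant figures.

∂h/∂x = (313.0 − 313.6) / (170 − 0) = -0.003529
∂h/∂y = (312.5 − 313.6) / (-190 − 0) = +0.005789
|∇h| = √(-0.003529² + 0.005789²) = 0.00678

0.0068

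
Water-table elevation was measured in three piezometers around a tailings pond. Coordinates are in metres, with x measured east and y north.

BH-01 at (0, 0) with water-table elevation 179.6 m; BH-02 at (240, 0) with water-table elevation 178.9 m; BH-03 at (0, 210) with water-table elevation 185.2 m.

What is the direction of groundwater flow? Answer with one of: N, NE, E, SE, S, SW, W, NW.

S

∂h/∂x = (178.9 − 179.6) / (240 − 0) = -0.002917
∂h/∂y = (185.2 − 179.6) / (210 − 0) = +0.02667
Flow = −∇h = (+0.002917 east, -0.02667 north), which points south.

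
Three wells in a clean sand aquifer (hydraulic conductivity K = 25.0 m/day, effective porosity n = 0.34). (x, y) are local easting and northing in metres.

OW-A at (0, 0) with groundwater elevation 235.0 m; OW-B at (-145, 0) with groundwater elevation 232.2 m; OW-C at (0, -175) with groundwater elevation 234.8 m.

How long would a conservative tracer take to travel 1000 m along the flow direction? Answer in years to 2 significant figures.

∂h/∂x = (232.2 − 235.0) / (-145 − 0) = +0.01931
∂h/∂y = (234.8 − 235.0) / (-175 − 0) = +0.001143
|∇h| = √(0.01931² + 0.001143²) = 0.01934
Seepage velocity v = K·i/n = 25.0 × 0.01934 / 0.34 = 1.422 m/day.
t = 1000 / 1.422 = 703.2 days = 1.93 years.

1.9 years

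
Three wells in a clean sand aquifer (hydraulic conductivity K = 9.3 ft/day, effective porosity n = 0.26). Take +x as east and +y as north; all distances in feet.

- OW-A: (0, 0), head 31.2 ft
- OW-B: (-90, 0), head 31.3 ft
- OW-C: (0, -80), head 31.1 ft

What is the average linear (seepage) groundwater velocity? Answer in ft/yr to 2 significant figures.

22 ft/yr

∂h/∂x = (31.3 − 31.2) / (-90 − 0) = -0.001111
∂h/∂y = (31.1 − 31.2) / (-80 − 0) = +0.001250
|∇h| = √(-0.001111² + 0.001250²) = 0.001672
Seepage velocity v = K·i/n = 9.3 × 0.001672 / 0.26 = 0.05981 ft/day = 21.85 ft/yr.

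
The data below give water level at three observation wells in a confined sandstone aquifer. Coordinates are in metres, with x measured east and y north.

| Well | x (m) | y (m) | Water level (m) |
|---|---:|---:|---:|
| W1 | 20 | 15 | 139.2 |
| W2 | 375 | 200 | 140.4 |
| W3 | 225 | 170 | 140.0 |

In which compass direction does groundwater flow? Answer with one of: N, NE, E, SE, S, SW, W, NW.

SW

With h = a·x + b·y + c and W1 as origin, the differences give:
  355·a + 185·b = +1.2
  205·a + 155·b = +0.8
Eliminate b (×155 and ×185, subtract): 17100·a = 38.00 → a = ∂h/∂x = +0.002222
Back-substitute: b = ∂h/∂y = +0.002222.
Flow = −∇h = (-0.002222 east, -0.002222 north), which points southwest.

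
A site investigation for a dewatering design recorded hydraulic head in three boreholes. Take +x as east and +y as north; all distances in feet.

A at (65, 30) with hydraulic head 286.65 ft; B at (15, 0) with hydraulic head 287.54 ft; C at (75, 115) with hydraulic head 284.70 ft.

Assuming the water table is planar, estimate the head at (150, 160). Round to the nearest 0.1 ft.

283.4 ft

Taking A as reference: B−A = (-50, -30, +0.89); C−A = (10, 85, -1.95).
Solve a·Δx + b·Δy = Δh: det = (-50)·85 − 10·(-30) = -3950.
∂h/∂x = [(+0.89)·85 − (-1.95)·(-30)] / -3950 = -0.004342
∂h/∂y = [(-50)·(-1.95) − 10·(+0.89)] / -3950 = -0.02243
h(150, 160) = 286.65 + (-0.004342)·(85) + (-0.02243)·(130) = 286.65 -0.369 -2.916 = 283.365 ft.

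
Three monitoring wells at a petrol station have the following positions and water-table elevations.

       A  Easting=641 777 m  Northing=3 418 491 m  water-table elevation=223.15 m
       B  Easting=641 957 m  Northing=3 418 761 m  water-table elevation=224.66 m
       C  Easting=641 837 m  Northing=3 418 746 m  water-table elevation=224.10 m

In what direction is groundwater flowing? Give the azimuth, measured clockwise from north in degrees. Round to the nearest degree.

238°

Three-point gradient (reference A): Δ to B = (180, 270, +1.51), Δ to C = (60, 255, +0.95).
∂h/∂x = +0.004328, ∂h/∂y = +0.002707 (det = 29700).
Flow direction (−∇h) has components (-0.004328 E, -0.002707 N).
Azimuth = atan2(E, N) = atan2(-0.004328, -0.002707) = 238.0° ≈ 238°.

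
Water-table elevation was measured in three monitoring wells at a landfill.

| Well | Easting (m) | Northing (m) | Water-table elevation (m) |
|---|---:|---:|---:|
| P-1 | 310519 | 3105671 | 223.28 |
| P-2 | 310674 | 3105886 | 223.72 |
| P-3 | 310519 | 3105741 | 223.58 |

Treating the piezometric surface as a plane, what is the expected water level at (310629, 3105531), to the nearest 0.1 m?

222.3 m

Three-point gradient (reference P-1): Δ to P-2 = (155, 215, +0.44), Δ to P-3 = (0, 70, +0.30).
∂h/∂x = -0.003106, ∂h/∂y = +0.004286 (det = 10850).
h(310629, 3105531) = 223.28 + (-0.003106)·(110) + (+0.004286)·(-140) = 223.28 -0.342 -0.600 = 222.338 m.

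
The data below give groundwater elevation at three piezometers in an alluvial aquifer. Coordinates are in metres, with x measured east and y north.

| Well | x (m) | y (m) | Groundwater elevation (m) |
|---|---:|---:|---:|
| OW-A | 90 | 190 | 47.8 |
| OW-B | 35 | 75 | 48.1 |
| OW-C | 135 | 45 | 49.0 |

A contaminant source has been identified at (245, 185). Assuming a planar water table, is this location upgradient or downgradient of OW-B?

upgradient

Differences from OW-A: to OW-B (Δx, Δy, Δh) = (-55, -115, +0.3); to OW-C = (45, -145, +1.2).
Determinant of the coordinate differences = (-55)·(-145) − 45·(-115) = 13150.
∂h/∂x = [(+0.3)·(-145) − (+1.2)·(-115)] / 13150 = +0.007186
∂h/∂y = [(-55)·(+1.2) − 45·(+0.3)] / 13150 = -0.006046
Head at (245, 185) = 47.8 + (+0.007186)·(155) + (-0.006046)·(-5) = 48.94 m.
That is higher than the 48.1 m at OW-B, so the point is upgradient.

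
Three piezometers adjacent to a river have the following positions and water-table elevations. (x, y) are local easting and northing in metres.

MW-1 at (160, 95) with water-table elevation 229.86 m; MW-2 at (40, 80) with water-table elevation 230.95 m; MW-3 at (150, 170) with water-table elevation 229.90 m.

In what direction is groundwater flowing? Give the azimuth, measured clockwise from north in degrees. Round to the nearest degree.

086°

With h = a·x + b·y + c and MW-1 as origin, the differences give:
  (-120)·a + (-15)·b = +1.09
  (-10)·a + 75·b = +0.04
Eliminate b (×75 and ×(-15), subtract): -9150·a = 82.350 → a = ∂h/∂x = -0.009000
Back-substitute: b = ∂h/∂y = -0.0006667.
Flow direction (−∇h) has components (+0.009000 E, +0.0006667 N).
Azimuth = atan2(E, N) = atan2(+0.009000, +0.0006667) = 85.8° ≈ 086°.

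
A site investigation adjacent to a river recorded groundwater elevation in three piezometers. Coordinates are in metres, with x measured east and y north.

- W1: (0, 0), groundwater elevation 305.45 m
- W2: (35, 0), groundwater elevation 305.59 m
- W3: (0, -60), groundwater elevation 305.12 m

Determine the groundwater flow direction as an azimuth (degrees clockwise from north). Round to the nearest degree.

∂h/∂x = (305.59 − 305.45) / (35 − 0) = +0.004000
∂h/∂y = (305.12 − 305.45) / (-60 − 0) = +0.005500
Flow direction (−∇h) has components (-0.004000 E, -0.005500 N).
Azimuth = atan2(E, N) = atan2(-0.004000, -0.005500) = 216.0° ≈ 216°.

216°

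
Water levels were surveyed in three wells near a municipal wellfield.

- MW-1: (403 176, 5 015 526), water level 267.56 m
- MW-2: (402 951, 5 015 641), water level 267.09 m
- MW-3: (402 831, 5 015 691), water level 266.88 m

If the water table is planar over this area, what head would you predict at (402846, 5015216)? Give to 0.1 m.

Taking MW-1 as reference: MW-2−MW-1 = (-225, 115, -0.47); MW-3−MW-1 = (-345, 165, -0.68).
Determinant of the coordinate differences = (-225)·165 − (-345)·115 = 2550.
∂h/∂x = [(-0.47)·165 − (-0.68)·115] / 2550 = +0.0002549
∂h/∂y = [(-225)·(-0.68) − (-345)·(-0.47)] / 2550 = -0.003588
h(402846, 5015216) = 267.56 + (+0.0002549)·(-330) + (-0.003588)·(-310) = 267.56 -0.084 +1.112 = 268.588 m.

268.6 m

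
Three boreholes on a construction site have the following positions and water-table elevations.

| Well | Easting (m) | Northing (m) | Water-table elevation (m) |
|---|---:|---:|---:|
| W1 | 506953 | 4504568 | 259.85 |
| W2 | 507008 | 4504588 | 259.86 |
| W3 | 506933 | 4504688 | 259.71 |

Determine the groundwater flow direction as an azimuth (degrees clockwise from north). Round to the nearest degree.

Taking W1 as reference: W2−W1 = (55, 20, +0.01); W3−W1 = (-20, 120, -0.14).
Determinant of the coordinate differences = 55·120 − (-20)·20 = 7000.
∂h/∂x = [(+0.01)·120 − (-0.14)·20] / 7000 = +0.0005714
∂h/∂y = [55·(-0.14) − (-20)·(+0.01)] / 7000 = -0.001071
Flow direction (−∇h) has components (-0.0005714 E, +0.001071 N).
Azimuth = atan2(E, N) = atan2(-0.0005714, +0.001071) = 331.9° ≈ 332°.

332°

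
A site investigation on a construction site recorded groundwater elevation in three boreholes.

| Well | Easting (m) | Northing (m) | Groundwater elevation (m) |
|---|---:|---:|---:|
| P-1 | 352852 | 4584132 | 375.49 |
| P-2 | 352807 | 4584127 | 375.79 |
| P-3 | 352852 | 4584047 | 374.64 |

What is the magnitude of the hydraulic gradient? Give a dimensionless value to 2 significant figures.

0.013

Three-point gradient (reference P-1): Δ to P-2 = (-45, -5, +0.30), Δ to P-3 = (0, -85, -0.85).
∂h/∂x = -0.007778, ∂h/∂y = +0.01000 (det = 3825).
|∇h| = √(-0.007778² + 0.01000²) = 0.01267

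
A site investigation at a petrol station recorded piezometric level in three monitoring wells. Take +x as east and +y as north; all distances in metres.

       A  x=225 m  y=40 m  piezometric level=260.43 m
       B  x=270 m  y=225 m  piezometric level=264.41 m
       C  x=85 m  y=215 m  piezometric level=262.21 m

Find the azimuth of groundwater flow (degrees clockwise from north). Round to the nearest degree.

Taking A as reference: B−A = (45, 185, +3.98); C−A = (-140, 175, +1.78).
Solve a·Δx + b·Δy = Δh: det = 45·175 − (-140)·185 = 33775.
∂h/∂x = [(+3.98)·175 − (+1.78)·185] / 33775 = +0.01087
∂h/∂y = [45·(+1.78) − (-140)·(+3.98)] / 33775 = +0.01887
Flow direction (−∇h) has components (-0.01087 E, -0.01887 N).
Azimuth = atan2(E, N) = atan2(-0.01087, -0.01887) = 209.9° ≈ 210°.

210°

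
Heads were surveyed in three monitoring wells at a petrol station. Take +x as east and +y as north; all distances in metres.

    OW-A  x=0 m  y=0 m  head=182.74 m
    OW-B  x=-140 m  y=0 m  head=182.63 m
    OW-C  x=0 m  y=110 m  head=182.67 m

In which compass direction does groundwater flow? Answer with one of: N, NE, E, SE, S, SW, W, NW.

∂h/∂x = (182.63 − 182.74) / (-140 − 0) = +0.0007857
∂h/∂y = (182.67 − 182.74) / (110 − 0) = -0.0006364
Flow = −∇h = (-0.0007857 east, +0.0006364 north), which points northwest.

NW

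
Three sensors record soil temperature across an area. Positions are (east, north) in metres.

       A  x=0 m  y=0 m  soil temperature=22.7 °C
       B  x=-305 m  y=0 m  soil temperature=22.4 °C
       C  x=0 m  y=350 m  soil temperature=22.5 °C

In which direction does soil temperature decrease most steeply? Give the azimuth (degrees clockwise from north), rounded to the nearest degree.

300°

∂T/∂x = (22.4 − 22.7) / (-305 − 0) = +0.0009836
∂T/∂y = (22.5 − 22.7) / (350 − 0) = -0.0005714
Steepest decrease is along −∇f: components (-0.0009836 E, +0.0005714 N).
Azimuth = atan2(-0.0009836, +0.0005714) = 300.2° ≈ 300°.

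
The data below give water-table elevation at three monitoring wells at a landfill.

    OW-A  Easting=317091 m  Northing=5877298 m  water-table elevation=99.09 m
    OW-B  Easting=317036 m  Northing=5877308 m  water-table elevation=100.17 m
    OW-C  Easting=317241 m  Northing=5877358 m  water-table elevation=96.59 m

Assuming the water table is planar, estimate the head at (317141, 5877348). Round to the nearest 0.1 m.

98.4 m

Taking OW-A as reference: OW-B−OW-A = (-55, 10, +1.08); OW-C−OW-A = (150, 60, -2.50).
Solve a·Δx + b·Δy = Δh: det = (-55)·60 − 150·10 = -4800.
∂h/∂x = [(+1.08)·60 − (-2.50)·10] / -4800 = -0.01871
∂h/∂y = [(-55)·(-2.50) − 150·(+1.08)] / -4800 = +0.005104
h(317141, 5877348) = 99.09 + (-0.01871)·(50) + (+0.005104)·(50) = 99.09 -0.935 +0.255 = 98.410 m.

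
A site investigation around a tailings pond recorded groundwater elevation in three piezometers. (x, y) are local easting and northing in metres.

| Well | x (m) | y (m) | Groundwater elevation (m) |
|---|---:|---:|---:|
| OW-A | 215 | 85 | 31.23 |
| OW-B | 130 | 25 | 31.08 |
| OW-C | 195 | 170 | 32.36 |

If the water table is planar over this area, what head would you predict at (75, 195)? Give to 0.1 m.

33.4 m

With h = a·x + b·y + c and OW-A as origin, the differences give:
  (-85)·a + (-60)·b = -0.15
  (-20)·a + 85·b = +1.13
Eliminate b (×85 and ×(-60), subtract): -8425·a = 55.050 → a = ∂h/∂x = -0.006534
Back-substitute: b = ∂h/∂y = +0.01176.
h(75, 195) = 31.23 + (-0.006534)·(-140) + (+0.01176)·(110) = 31.23 +0.915 +1.293 = 33.438 m.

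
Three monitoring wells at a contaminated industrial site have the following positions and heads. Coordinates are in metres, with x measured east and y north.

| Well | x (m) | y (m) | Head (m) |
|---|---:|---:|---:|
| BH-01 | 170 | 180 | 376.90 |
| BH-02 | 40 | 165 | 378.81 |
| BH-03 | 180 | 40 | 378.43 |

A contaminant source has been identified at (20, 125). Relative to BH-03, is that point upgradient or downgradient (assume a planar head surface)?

upgradient

Differences from BH-01: to BH-02 (Δx, Δy, Δh) = (-130, -15, +1.91); to BH-03 = (10, -140, +1.53).
Determinant of the coordinate differences = (-130)·(-140) − 10·(-15) = 18350.
∂h/∂x = [(+1.91)·(-140) − (+1.53)·(-15)] / 18350 = -0.01332
∂h/∂y = [(-130)·(+1.53) − 10·(+1.91)] / 18350 = -0.01188
Head at (20, 125) = 376.90 + (-0.01332)·(-150) + (-0.01188)·(-55) = 379.55 m.
That is higher than the 378.43 m at BH-03, so the point is upgradient.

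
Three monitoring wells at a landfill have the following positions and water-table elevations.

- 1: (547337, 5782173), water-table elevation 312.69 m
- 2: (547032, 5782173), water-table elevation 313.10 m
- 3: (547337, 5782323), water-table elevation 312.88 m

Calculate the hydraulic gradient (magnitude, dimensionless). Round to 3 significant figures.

0.00185

∂h/∂x = (313.10 − 312.69) / (547032 − 547337) = -0.001344
∂h/∂y = (312.88 − 312.69) / (5782323 − 5782173) = +0.001267
|∇h| = √(-0.001344² + 0.001267²) = 0.001847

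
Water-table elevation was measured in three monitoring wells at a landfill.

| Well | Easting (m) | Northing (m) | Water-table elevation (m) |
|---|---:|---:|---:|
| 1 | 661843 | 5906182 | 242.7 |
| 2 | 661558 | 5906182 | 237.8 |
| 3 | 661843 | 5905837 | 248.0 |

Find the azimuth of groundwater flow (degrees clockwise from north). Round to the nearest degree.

312°

∂h/∂x = (237.8 − 242.7) / (661558 − 661843) = +0.01719
∂h/∂y = (248.0 − 242.7) / (5905837 − 5906182) = -0.01536
Flow direction (−∇h) has components (-0.01719 E, +0.01536 N).
Azimuth = atan2(E, N) = atan2(-0.01719, +0.01536) = 311.8° ≈ 312°.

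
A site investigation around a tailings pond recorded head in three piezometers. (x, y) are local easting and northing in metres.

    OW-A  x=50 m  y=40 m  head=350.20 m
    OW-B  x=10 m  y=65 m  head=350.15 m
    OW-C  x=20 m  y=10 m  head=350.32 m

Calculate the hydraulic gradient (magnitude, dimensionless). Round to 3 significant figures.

Three-point gradient (reference OW-A): Δ to OW-B = (-40, 25, -0.05), Δ to OW-C = (-30, -30, +0.12).
∂h/∂x = -0.0007692, ∂h/∂y = -0.003231 (det = 1950).
|∇h| = √(-0.0007692² + -0.003231²) = 0.003321

0.00332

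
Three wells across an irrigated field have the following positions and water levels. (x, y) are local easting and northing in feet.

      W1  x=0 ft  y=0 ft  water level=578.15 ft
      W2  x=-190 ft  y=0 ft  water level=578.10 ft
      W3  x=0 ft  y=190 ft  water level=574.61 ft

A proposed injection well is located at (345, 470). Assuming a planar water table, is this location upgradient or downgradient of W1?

downgradient

∂h/∂x = (578.10 − 578.15) / (-190 − 0) = +0.0002632
∂h/∂y = (574.61 − 578.15) / (190 − 0) = -0.01863
Head at (345, 470) = 578.15 + (+0.0002632)·(345) + (-0.01863)·(470) = 569.48 ft.
That is lower than the 578.15 ft at W1, so the point is downgradient.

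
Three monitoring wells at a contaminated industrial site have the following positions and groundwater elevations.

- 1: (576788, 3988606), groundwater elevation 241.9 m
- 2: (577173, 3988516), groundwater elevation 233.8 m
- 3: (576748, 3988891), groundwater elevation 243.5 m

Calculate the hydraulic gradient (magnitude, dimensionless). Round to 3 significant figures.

0.0206

Differences from 1: to 2 (Δx, Δy, Δh) = (385, -90, -8.1); to 3 = (-40, 285, +1.6).
Determinant of the coordinate differences = 385·285 − (-40)·(-90) = 106125.
∂h/∂x = [(-8.1)·285 − (+1.6)·(-90)] / 106125 = -0.02040
∂h/∂y = [385·(+1.6) − (-40)·(-8.1)] / 106125 = +0.002751
|∇h| = √(-0.02040² + 0.002751²) = 0.02058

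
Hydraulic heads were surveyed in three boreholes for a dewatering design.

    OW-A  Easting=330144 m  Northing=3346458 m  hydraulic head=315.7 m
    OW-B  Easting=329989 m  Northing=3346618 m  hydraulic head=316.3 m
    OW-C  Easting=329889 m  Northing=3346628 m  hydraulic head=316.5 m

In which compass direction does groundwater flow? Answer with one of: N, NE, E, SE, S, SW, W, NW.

SE

Differences from OW-A: to OW-B (Δx, Δy, Δh) = (-155, 160, +0.6); to OW-C = (-255, 170, +0.8).
Determinant of the coordinate differences = (-155)·170 − (-255)·160 = 14450.
∂h/∂x = [(+0.6)·170 − (+0.8)·160] / 14450 = -0.001799
∂h/∂y = [(-155)·(+0.8) − (-255)·(+0.6)] / 14450 = +0.002007
Flow = −∇h = (+0.001799 east, -0.002007 north), which points southeast.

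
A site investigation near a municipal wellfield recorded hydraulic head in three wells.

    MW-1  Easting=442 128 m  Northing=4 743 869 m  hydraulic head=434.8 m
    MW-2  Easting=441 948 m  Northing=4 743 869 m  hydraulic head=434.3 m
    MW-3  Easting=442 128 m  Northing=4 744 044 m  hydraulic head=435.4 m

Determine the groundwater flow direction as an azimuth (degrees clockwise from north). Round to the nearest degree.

∂h/∂x = (434.3 − 434.8) / (441948 − 442128) = +0.002778
∂h/∂y = (435.4 − 434.8) / (4744044 − 4743869) = +0.003429
Flow direction (−∇h) has components (-0.002778 E, -0.003429 N).
Azimuth = atan2(E, N) = atan2(-0.002778, -0.003429) = 219.0° ≈ 219°.

219°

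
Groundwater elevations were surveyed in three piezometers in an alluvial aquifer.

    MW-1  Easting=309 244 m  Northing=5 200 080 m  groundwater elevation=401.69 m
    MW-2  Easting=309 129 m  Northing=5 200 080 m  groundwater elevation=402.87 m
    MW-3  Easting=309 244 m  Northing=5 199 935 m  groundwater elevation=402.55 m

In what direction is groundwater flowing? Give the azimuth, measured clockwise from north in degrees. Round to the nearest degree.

060°

∂h/∂x = (402.87 − 401.69) / (309129 − 309244) = -0.01026
∂h/∂y = (402.55 − 401.69) / (5199935 − 5200080) = -0.005931
Flow direction (−∇h) has components (+0.01026 E, +0.005931 N).
Azimuth = atan2(E, N) = atan2(+0.01026, +0.005931) = 60.0° ≈ 060°.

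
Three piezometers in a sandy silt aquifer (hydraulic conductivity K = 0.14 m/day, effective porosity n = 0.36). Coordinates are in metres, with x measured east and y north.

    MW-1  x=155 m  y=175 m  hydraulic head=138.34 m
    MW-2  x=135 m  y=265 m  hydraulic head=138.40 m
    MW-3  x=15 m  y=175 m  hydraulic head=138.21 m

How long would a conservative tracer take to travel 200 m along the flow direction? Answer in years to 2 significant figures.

1100 years

Taking MW-1 as reference: MW-2−MW-1 = (-20, 90, +0.06); MW-3−MW-1 = (-140, 0, -0.13).
Solve a·Δx + b·Δy = Δh: det = (-20)·0 − (-140)·90 = 12600.
∂h/∂x = [(+0.06)·0 − (-0.13)·90] / 12600 = +0.0009286
∂h/∂y = [(-20)·(-0.13) − (-140)·(+0.06)] / 12600 = +0.0008730
|∇h| = √(0.0009286² + 0.0008730²) = 0.001275
Seepage velocity v = K·i/n = 0.14 × 0.001275 / 0.36 = 0.0004958 m/day.
t = 200 / 0.0004958 = 4.034e+05 days = 1.1e+03 years.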